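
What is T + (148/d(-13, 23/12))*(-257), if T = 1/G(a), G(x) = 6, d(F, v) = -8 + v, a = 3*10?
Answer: 2738665/438 ≈ 6252.7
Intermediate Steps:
a = 30
T = ⅙ (T = 1/6 = ⅙ ≈ 0.16667)
T + (148/d(-13, 23/12))*(-257) = ⅙ + (148/(-8 + 23/12))*(-257) = ⅙ + (148/(-73/12))*(-257) = ⅙ + (148*(-12/73))*(-257) = ⅙ - 1776/73*(-257) = ⅙ + 456432/73 = 2738665/438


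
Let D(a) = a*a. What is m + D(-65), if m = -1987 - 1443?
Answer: 795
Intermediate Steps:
m = -3430
D(a) = a²
m + D(-65) = -3430 + (-65)² = -3430 + 4225 = 795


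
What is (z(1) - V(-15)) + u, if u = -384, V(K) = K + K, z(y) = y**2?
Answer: -353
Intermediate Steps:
V(K) = 2*K
(z(1) - V(-15)) + u = (1**2 - 2*(-15)) - 384 = (1 - 1*(-30)) - 384 = (1 + 30) - 384 = 31 - 384 = -353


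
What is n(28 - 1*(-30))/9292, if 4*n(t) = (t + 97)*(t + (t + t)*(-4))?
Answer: -31465/18584 ≈ -1.6931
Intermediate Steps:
n(t) = -7*t*(97 + t)/4 (n(t) = ((t + 97)*(t + (t + t)*(-4)))/4 = ((97 + t)*(t + (2*t)*(-4)))/4 = ((97 + t)*(t - 8*t))/4 = ((97 + t)*(-7*t))/4 = (-7*t*(97 + t))/4 = -7*t*(97 + t)/4)
n(28 - 1*(-30))/9292 = -7*(28 - 1*(-30))*(97 + (28 - 1*(-30)))/4/9292 = -7*(28 + 30)*(97 + (28 + 30))/4*(1/9292) = -7/4*58*(97 + 58)*(1/9292) = -7/4*58*155*(1/9292) = -31465/2*1/9292 = -31465/18584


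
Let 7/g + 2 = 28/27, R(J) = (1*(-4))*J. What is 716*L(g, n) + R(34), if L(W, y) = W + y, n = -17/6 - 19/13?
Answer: -328220/39 ≈ -8415.9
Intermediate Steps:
R(J) = -4*J
g = -189/26 (g = 7/(-2 + 28/27) = 7/(-26/27) = 7*(-27/26) = -189/26 ≈ -7.2692)
n = -335/78 (n = -17*⅙ - 19*1/13 = -17/6 - 19/13 = -335/78 ≈ -4.2949)
716*L(g, n) + R(34) = 716*(-189/26 - 335/78) - 4*34 = 716*(-451/39) - 136 = -322916/39 - 136 = -328220/39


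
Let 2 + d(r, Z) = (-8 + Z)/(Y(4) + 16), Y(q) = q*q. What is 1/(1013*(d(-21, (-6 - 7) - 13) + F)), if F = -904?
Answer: -16/14701669 ≈ -1.0883e-6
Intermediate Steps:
Y(q) = q²
d(r, Z) = -9/4 + Z/32 (d(r, Z) = -2 + (-8 + Z)/(4² + 16) = -2 + (-8 + Z)/(16 + 16) = -2 + (-8 + Z)/32 = -2 + (-8 + Z)*(1/32) = -2 + (-¼ + Z/32) = -9/4 + Z/32)
1/(1013*(d(-21, (-6 - 7) - 13) + F)) = 1/(1013*((-9/4 + ((-6 - 7) - 13)/32) - 904)) = 1/(1013*((-9/4 + (-13 - 13)/32) - 904)) = 1/(1013*((-9/4 + (1/32)*(-26)) - 904)) = 1/(1013*((-9/4 - 13/16) - 904)) = 1/(1013*(-49/16 - 904)) = 1/(1013*(-14513/16)) = 1/(-14701669/16) = -16/14701669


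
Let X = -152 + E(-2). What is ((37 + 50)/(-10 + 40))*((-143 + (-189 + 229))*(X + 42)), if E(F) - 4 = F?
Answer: 161298/5 ≈ 32260.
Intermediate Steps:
E(F) = 4 + F
X = -150 (X = -152 + (4 - 2) = -152 + 2 = -150)
((37 + 50)/(-10 + 40))*((-143 + (-189 + 229))*(X + 42)) = ((37 + 50)/(-10 + 40))*((-143 + (-189 + 229))*(-150 + 42)) = (87/30)*((-143 + 40)*(-108)) = (87*(1/30))*(-103*(-108)) = (29/10)*11124 = 161298/5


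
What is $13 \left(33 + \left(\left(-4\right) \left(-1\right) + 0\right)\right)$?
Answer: $481$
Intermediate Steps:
$13 \left(33 + \left(\left(-4\right) \left(-1\right) + 0\right)\right) = 13 \left(33 + \left(4 + 0\right)\right) = 13 \left(33 + 4\right) = 13 \cdot 37 = 481$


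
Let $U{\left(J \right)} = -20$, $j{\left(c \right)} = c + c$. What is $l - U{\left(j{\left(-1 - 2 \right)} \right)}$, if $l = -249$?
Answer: $-229$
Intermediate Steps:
$j{\left(c \right)} = 2 c$
$l - U{\left(j{\left(-1 - 2 \right)} \right)} = -249 - -20 = -249 + 20 = -229$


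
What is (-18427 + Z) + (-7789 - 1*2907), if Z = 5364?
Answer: -23759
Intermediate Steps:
(-18427 + Z) + (-7789 - 1*2907) = (-18427 + 5364) + (-7789 - 1*2907) = -13063 + (-7789 - 2907) = -13063 - 10696 = -23759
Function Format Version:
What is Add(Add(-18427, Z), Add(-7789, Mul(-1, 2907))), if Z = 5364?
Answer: -23759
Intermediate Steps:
Add(Add(-18427, Z), Add(-7789, Mul(-1, 2907))) = Add(Add(-18427, 5364), Add(-7789, Mul(-1, 2907))) = Add(-13063, Add(-7789, -2907)) = Add(-13063, -10696) = -23759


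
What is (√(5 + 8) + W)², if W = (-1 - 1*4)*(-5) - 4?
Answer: (21 + √13)² ≈ 605.43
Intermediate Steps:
W = 21 (W = (-1 - 4)*(-5) - 4 = -5*(-5) - 4 = 25 - 4 = 21)
(√(5 + 8) + W)² = (√(5 + 8) + 21)² = (√13 + 21)² = (21 + √13)²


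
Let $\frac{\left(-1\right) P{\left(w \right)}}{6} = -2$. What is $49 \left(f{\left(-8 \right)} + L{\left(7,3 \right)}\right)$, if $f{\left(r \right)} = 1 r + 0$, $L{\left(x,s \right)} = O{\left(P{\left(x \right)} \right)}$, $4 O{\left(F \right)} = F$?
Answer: $-245$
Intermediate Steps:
$P{\left(w \right)} = 12$ ($P{\left(w \right)} = \left(-6\right) \left(-2\right) = 12$)
$O{\left(F \right)} = \frac{F}{4}$
$L{\left(x,s \right)} = 3$ ($L{\left(x,s \right)} = \frac{1}{4} \cdot 12 = 3$)
$f{\left(r \right)} = r$ ($f{\left(r \right)} = r + 0 = r$)
$49 \left(f{\left(-8 \right)} + L{\left(7,3 \right)}\right) = 49 \left(-8 + 3\right) = 49 \left(-5\right) = -245$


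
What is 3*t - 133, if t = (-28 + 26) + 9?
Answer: -112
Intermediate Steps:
t = 7 (t = -2 + 9 = 7)
3*t - 133 = 3*7 - 133 = 21 - 133 = -112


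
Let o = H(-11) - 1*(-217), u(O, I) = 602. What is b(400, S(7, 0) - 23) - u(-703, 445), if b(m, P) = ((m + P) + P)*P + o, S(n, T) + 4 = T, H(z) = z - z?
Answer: -9727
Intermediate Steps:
H(z) = 0
S(n, T) = -4 + T
o = 217 (o = 0 - 1*(-217) = 0 + 217 = 217)
b(m, P) = 217 + P*(m + 2*P) (b(m, P) = ((m + P) + P)*P + 217 = ((P + m) + P)*P + 217 = (m + 2*P)*P + 217 = P*(m + 2*P) + 217 = 217 + P*(m + 2*P))
b(400, S(7, 0) - 23) - u(-703, 445) = (217 + 2*((-4 + 0) - 23)² + ((-4 + 0) - 23)*400) - 1*602 = (217 + 2*(-4 - 23)² + (-4 - 23)*400) - 602 = (217 + 2*(-27)² - 27*400) - 602 = (217 + 2*729 - 10800) - 602 = (217 + 1458 - 10800) - 602 = -9125 - 602 = -9727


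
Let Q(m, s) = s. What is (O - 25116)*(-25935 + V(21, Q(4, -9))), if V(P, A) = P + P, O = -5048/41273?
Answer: 26841142520388/41273 ≈ 6.5033e+8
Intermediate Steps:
O = -5048/41273 (O = -5048*1/41273 = -5048/41273 ≈ -0.12231)
V(P, A) = 2*P
(O - 25116)*(-25935 + V(21, Q(4, -9))) = (-5048/41273 - 25116)*(-25935 + 2*21) = -1036617716*(-25935 + 42)/41273 = -1036617716/41273*(-25893) = 26841142520388/41273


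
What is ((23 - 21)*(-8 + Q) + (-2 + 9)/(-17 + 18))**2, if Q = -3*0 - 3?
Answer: 225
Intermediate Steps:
Q = -3 (Q = 0 - 3 = -3)
((23 - 21)*(-8 + Q) + (-2 + 9)/(-17 + 18))**2 = ((23 - 21)*(-8 - 3) + (-2 + 9)/(-17 + 18))**2 = (2*(-11) + 7/1)**2 = (-22 + 7*1)**2 = (-22 + 7)**2 = (-15)**2 = 225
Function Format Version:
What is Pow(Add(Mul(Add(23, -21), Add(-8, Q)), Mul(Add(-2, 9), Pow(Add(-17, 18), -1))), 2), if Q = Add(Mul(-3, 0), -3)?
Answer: 225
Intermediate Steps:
Q = -3 (Q = Add(0, -3) = -3)
Pow(Add(Mul(Add(23, -21), Add(-8, Q)), Mul(Add(-2, 9), Pow(Add(-17, 18), -1))), 2) = Pow(Add(Mul(Add(23, -21), Add(-8, -3)), Mul(Add(-2, 9), Pow(Add(-17, 18), -1))), 2) = Pow(Add(Mul(2, -11), Mul(7, Pow(1, -1))), 2) = Pow(Add(-22, Mul(7, 1)), 2) = Pow(Add(-22, 7), 2) = Pow(-15, 2) = 225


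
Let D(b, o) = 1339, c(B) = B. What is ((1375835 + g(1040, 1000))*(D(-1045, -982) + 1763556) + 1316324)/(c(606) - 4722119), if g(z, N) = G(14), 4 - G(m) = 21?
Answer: -2428175625434/4721513 ≈ -5.1428e+5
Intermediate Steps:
G(m) = -17 (G(m) = 4 - 1*21 = 4 - 21 = -17)
g(z, N) = -17
((1375835 + g(1040, 1000))*(D(-1045, -982) + 1763556) + 1316324)/(c(606) - 4722119) = ((1375835 - 17)*(1339 + 1763556) + 1316324)/(606 - 4722119) = (1375818*1764895 + 1316324)/(-4721513) = (2428174309110 + 1316324)*(-1/4721513) = 2428175625434*(-1/4721513) = -2428175625434/4721513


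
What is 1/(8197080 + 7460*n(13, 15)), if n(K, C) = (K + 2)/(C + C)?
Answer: 1/8200810 ≈ 1.2194e-7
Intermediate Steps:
n(K, C) = (2 + K)/(2*C) (n(K, C) = (2 + K)/((2*C)) = (2 + K)*(1/(2*C)) = (2 + K)/(2*C))
1/(8197080 + 7460*n(13, 15)) = 1/(8197080 + 7460*((½)*(2 + 13)/15)) = 1/(8197080 + 7460*((½)*(1/15)*15)) = 1/(8197080 + 7460*(½)) = 1/(8197080 + 3730) = 1/8200810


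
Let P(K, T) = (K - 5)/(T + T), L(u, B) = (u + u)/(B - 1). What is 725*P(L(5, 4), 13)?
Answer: -3625/78 ≈ -46.474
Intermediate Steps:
L(u, B) = 2*u/(-1 + B) (L(u, B) = (2*u)/(-1 + B) = 2*u/(-1 + B))
P(K, T) = (-5 + K)/(2*T) (P(K, T) = (-5 + K)/((2*T)) = (-5 + K)*(1/(2*T)) = (-5 + K)/(2*T))
725*P(L(5, 4), 13) = 725*((1/2)*(-5 + 2*5/(-1 + 4))/13) = 725*((1/2)*(1/13)*(-5 + 2*5/3)) = 725*((1/2)*(1/13)*(-5 + 2*5*(1/3))) = 725*((1/2)*(1/13)*(-5 + 10/3)) = 725*((1/2)*(1/13)*(-5/3)) = 725*(-5/78) = -3625/78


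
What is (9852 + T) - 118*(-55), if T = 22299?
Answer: 38641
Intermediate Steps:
(9852 + T) - 118*(-55) = (9852 + 22299) - 118*(-55) = 32151 + 6490 = 38641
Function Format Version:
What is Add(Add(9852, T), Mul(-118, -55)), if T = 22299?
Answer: 38641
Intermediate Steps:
Add(Add(9852, T), Mul(-118, -55)) = Add(Add(9852, 22299), Mul(-118, -55)) = Add(32151, 6490) = 38641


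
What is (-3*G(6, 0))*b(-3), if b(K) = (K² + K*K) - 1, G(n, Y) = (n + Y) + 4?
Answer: -510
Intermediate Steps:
G(n, Y) = 4 + Y + n (G(n, Y) = (Y + n) + 4 = 4 + Y + n)
b(K) = -1 + 2*K² (b(K) = (K² + K²) - 1 = 2*K² - 1 = -1 + 2*K²)
(-3*G(6, 0))*b(-3) = (-3*(4 + 0 + 6))*(-1 + 2*(-3)²) = (-3*10)*(-1 + 2*9) = -30*(-1 + 18) = -30*17 = -510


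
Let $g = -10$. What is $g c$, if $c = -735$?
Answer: $7350$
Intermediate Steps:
$g c = \left(-10\right) \left(-735\right) = 7350$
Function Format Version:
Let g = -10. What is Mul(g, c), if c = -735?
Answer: 7350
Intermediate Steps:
Mul(g, c) = Mul(-10, -735) = 7350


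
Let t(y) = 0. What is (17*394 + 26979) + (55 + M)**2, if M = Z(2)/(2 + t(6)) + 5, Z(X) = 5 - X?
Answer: 149837/4 ≈ 37459.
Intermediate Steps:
M = 13/2 (M = (5 - 1*2)/(2 + 0) + 5 = (5 - 2)/2 + 5 = 3*(1/2) + 5 = 3/2 + 5 = 13/2 ≈ 6.5000)
(17*394 + 26979) + (55 + M)**2 = (17*394 + 26979) + (55 + 13/2)**2 = (6698 + 26979) + (123/2)**2 = 33677 + 15129/4 = 149837/4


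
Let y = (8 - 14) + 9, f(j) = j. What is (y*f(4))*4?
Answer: 48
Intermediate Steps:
y = 3 (y = -6 + 9 = 3)
(y*f(4))*4 = (3*4)*4 = 12*4 = 48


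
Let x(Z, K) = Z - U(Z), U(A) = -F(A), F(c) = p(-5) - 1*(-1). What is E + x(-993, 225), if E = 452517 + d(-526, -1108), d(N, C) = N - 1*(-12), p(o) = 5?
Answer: 451016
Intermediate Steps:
F(c) = 6 (F(c) = 5 - 1*(-1) = 5 + 1 = 6)
U(A) = -6 (U(A) = -1*6 = -6)
d(N, C) = 12 + N (d(N, C) = N + 12 = 12 + N)
E = 452003 (E = 452517 + (12 - 526) = 452517 - 514 = 452003)
x(Z, K) = 6 + Z (x(Z, K) = Z - 1*(-6) = Z + 6 = 6 + Z)
E + x(-993, 225) = 452003 + (6 - 993) = 452003 - 987 = 451016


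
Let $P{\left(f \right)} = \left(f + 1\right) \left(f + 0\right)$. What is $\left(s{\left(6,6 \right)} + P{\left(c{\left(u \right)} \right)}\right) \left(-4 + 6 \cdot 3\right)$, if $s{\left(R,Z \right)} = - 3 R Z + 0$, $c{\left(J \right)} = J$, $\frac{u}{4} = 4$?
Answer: $2296$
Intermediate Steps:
$u = 16$ ($u = 4 \cdot 4 = 16$)
$P{\left(f \right)} = f \left(1 + f\right)$ ($P{\left(f \right)} = \left(1 + f\right) f = f \left(1 + f\right)$)
$s{\left(R,Z \right)} = - 3 R Z$ ($s{\left(R,Z \right)} = - 3 R Z + 0 = - 3 R Z$)
$\left(s{\left(6,6 \right)} + P{\left(c{\left(u \right)} \right)}\right) \left(-4 + 6 \cdot 3\right) = \left(\left(-3\right) 6 \cdot 6 + 16 \left(1 + 16\right)\right) \left(-4 + 6 \cdot 3\right) = \left(-108 + 16 \cdot 17\right) \left(-4 + 18\right) = \left(-108 + 272\right) 14 = 164 \cdot 14 = 2296$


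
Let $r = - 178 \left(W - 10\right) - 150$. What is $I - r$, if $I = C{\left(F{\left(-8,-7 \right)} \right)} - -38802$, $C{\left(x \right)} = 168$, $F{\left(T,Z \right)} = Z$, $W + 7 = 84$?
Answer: $51046$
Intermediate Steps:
$W = 77$ ($W = -7 + 84 = 77$)
$r = -12076$ ($r = - 178 \left(77 - 10\right) - 150 = \left(-178\right) 67 - 150 = -11926 - 150 = -12076$)
$I = 38970$ ($I = 168 - -38802 = 168 + 38802 = 38970$)
$I - r = 38970 - -12076 = 38970 + 12076 = 51046$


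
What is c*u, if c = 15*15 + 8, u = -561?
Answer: -130713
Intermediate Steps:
c = 233 (c = 225 + 8 = 233)
c*u = 233*(-561) = -130713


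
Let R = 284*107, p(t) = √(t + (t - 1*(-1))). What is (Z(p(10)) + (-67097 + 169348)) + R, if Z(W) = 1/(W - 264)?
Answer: 3080540687/23225 - √21/69675 ≈ 1.3264e+5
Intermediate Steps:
p(t) = √(1 + 2*t) (p(t) = √(t + (t + 1)) = √(t + (1 + t)) = √(1 + 2*t))
Z(W) = 1/(-264 + W)
R = 30388
(Z(p(10)) + (-67097 + 169348)) + R = (1/(-264 + √(1 + 2*10)) + (-67097 + 169348)) + 30388 = (1/(-264 + √(1 + 20)) + 102251) + 30388 = (1/(-264 + √21) + 102251) + 30388 = (102251 + 1/(-264 + √21)) + 30388 = 132639 + 1/(-264 + √21)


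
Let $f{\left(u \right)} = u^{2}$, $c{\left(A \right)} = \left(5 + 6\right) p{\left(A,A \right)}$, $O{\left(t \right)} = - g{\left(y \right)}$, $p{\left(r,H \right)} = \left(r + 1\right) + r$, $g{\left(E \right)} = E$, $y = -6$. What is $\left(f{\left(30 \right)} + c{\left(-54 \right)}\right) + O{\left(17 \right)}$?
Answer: $-271$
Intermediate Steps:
$p{\left(r,H \right)} = 1 + 2 r$ ($p{\left(r,H \right)} = \left(1 + r\right) + r = 1 + 2 r$)
$O{\left(t \right)} = 6$ ($O{\left(t \right)} = \left(-1\right) \left(-6\right) = 6$)
$c{\left(A \right)} = 11 + 22 A$ ($c{\left(A \right)} = \left(5 + 6\right) \left(1 + 2 A\right) = 11 \left(1 + 2 A\right) = 11 + 22 A$)
$\left(f{\left(30 \right)} + c{\left(-54 \right)}\right) + O{\left(17 \right)} = \left(30^{2} + \left(11 + 22 \left(-54\right)\right)\right) + 6 = \left(900 + \left(11 - 1188\right)\right) + 6 = \left(900 - 1177\right) + 6 = -277 + 6 = -271$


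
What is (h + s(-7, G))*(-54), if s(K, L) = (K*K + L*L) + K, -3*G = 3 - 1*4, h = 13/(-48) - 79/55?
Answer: -959997/440 ≈ -2181.8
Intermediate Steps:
h = -4507/2640 (h = 13*(-1/48) - 79*1/55 = -13/48 - 79/55 = -4507/2640 ≈ -1.7072)
G = ⅓ (G = -(3 - 1*4)/3 = -(3 - 4)/3 = -⅓*(-1) = ⅓ ≈ 0.33333)
s(K, L) = K + K² + L² (s(K, L) = (K² + L²) + K = K + K² + L²)
(h + s(-7, G))*(-54) = (-4507/2640 + (-7 + (-7)² + (⅓)²))*(-54) = (-4507/2640 + (-7 + 49 + ⅑))*(-54) = (-4507/2640 + 379/9)*(-54) = (319999/7920)*(-54) = -959997/440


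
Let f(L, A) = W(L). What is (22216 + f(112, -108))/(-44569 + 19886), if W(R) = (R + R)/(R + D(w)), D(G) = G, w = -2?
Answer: -1221992/1357565 ≈ -0.90014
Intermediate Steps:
W(R) = 2*R/(-2 + R) (W(R) = (R + R)/(R - 2) = (2*R)/(-2 + R) = 2*R/(-2 + R))
f(L, A) = 2*L/(-2 + L)
(22216 + f(112, -108))/(-44569 + 19886) = (22216 + 2*112/(-2 + 112))/(-44569 + 19886) = (22216 + 2*112/110)/(-24683) = (22216 + 2*112*(1/110))*(-1/24683) = (22216 + 112/55)*(-1/24683) = (1221992/55)*(-1/24683) = -1221992/1357565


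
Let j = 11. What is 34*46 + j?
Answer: 1575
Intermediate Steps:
34*46 + j = 34*46 + 11 = 1564 + 11 = 1575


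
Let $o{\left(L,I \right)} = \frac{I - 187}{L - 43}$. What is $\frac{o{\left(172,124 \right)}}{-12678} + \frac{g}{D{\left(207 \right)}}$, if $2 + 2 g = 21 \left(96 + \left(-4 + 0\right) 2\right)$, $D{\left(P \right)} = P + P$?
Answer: $\frac{41932153}{18807813} \approx 2.2295$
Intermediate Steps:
$o{\left(L,I \right)} = \frac{-187 + I}{-43 + L}$
$D{\left(P \right)} = 2 P$
$g = 923$ ($g = -1 + \frac{21 \left(96 + \left(-4 + 0\right) 2\right)}{2} = -1 + \frac{21 \left(96 - 8\right)}{2} = -1 + \frac{21 \cdot 88}{2} = -1 + \frac{1}{2} \cdot 1848 = -1 + 924 = 923$)
$\frac{o{\left(172,124 \right)}}{-12678} + \frac{g}{D{\left(207 \right)}} = \frac{\frac{1}{-43 + 172} \left(-187 + 124\right)}{-12678} + \frac{923}{2 \cdot 207} = \frac{1}{129} \left(-63\right) \left(- \frac{1}{12678}\right) + \frac{923}{414} = \frac{1}{129} \left(-63\right) \left(- \frac{1}{12678}\right) + 923 \cdot \frac{1}{414} = \left(- \frac{21}{43}\right) \left(- \frac{1}{12678}\right) + \frac{923}{414} = \frac{7}{181718} + \frac{923}{414} = \frac{41932153}{18807813}$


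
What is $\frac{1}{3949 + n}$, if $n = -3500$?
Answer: $\frac{1}{449} \approx 0.0022272$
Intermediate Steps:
$\frac{1}{3949 + n} = \frac{1}{3949 - 3500} = \frac{1}{449}$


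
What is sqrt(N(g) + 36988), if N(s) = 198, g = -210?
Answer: sqrt(37186) ≈ 192.84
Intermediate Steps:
sqrt(N(g) + 36988) = sqrt(198 + 36988) = sqrt(37186)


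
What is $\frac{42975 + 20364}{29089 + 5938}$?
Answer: $\frac{63339}{35027} \approx 1.8083$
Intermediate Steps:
$\frac{42975 + 20364}{29089 + 5938} = \frac{63339}{35027}$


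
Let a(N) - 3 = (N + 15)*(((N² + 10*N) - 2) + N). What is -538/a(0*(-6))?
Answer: 538/27 ≈ 19.926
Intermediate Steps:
a(N) = 3 + (15 + N)*(-2 + N² + 11*N) (a(N) = 3 + (N + 15)*(((N² + 10*N) - 2) + N) = 3 + (15 + N)*((-2 + N² + 10*N) + N) = 3 + (15 + N)*(-2 + N² + 11*N))
-538/a(0*(-6)) = -538/(-27 + (0*(-6))³ + 26*(0*(-6))² + 163*(0*(-6))) = -538/(-27 + 0³ + 26*0² + 163*0) = -538/(-27 + 0 + 26*0 + 0) = -538/(-27 + 0 + 0 + 0) = -538/(-27) = -538*(-1/27) = 538/27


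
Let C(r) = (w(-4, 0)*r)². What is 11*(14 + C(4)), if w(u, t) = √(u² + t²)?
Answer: 2970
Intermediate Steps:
w(u, t) = √(t² + u²)
C(r) = 16*r² (C(r) = (√(0² + (-4)²)*r)² = (√(0 + 16)*r)² = (√16*r)² = (4*r)² = 16*r²)
11*(14 + C(4)) = 11*(14 + 16*4²) = 11*(14 + 16*16) = 11*(14 + 256) = 11*270 = 2970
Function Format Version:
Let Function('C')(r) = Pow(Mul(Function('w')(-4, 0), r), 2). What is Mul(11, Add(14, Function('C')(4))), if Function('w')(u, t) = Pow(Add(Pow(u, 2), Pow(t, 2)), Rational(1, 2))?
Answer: 2970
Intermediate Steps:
Function('w')(u, t) = Pow(Add(Pow(t, 2), Pow(u, 2)), Rational(1, 2))
Function('C')(r) = Mul(16, Pow(r, 2)) (Function('C')(r) = Pow(Mul(Pow(Add(Pow(0, 2), Pow(-4, 2)), Rational(1, 2)), r), 2) = Pow(Mul(Pow(Add(0, 16), Rational(1, 2)), r), 2) = Pow(Mul(Pow(16, Rational(1, 2)), r), 2) = Pow(Mul(4, r), 2) = Mul(16, Pow(r, 2)))
Mul(11, Add(14, Function('C')(4))) = Mul(11, Add(14, Mul(16, Pow(4, 2)))) = Mul(11, Add(14, Mul(16, 16))) = Mul(11, Add(14, 256)) = Mul(11, 270) = 2970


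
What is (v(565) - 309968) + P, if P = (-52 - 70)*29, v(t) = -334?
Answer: -313840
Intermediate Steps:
P = -3538 (P = -122*29 = -3538)
(v(565) - 309968) + P = (-334 - 309968) - 3538 = -310302 - 3538 = -313840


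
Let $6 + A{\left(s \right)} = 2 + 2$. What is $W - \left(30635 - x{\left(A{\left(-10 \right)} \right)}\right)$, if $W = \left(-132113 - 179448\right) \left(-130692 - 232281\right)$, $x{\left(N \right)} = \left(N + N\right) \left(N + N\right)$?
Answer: $113088200234$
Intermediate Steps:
$A{\left(s \right)} = -2$ ($A{\left(s \right)} = -6 + \left(2 + 2\right) = -6 + 4 = -2$)
$x{\left(N \right)} = 4 N^{2}$ ($x{\left(N \right)} = 2 N 2 N = 4 N^{2}$)
$W = 113088230853$ ($W = \left(-311561\right) \left(-362973\right) = 113088230853$)
$W - \left(30635 - x{\left(A{\left(-10 \right)} \right)}\right) = 113088230853 - \left(30635 - 4 \left(-2\right)^{2}\right) = 113088230853 - \left(30635 - 4 \cdot 4\right) = 113088230853 - \left(30635 - 16\right) = 113088230853 - 30619 = 113088200234$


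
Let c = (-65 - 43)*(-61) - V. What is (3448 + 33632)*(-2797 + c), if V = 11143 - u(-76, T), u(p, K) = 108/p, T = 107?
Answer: -5180632200/19 ≈ -2.7266e+8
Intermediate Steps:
V = 211744/19 (V = 11143 - 108/(-76) = 11143 - 108*(-1)/76 = 11143 - 1*(-27/19) = 11143 + 27/19 = 211744/19 ≈ 11144.)
c = -86572/19 (c = (-65 - 43)*(-61) - 1*211744/19 = -108*(-61) - 211744/19 = 6588 - 211744/19 = -86572/19 ≈ -4556.4)
(3448 + 33632)*(-2797 + c) = (3448 + 33632)*(-2797 - 86572/19) = 37080*(-139715/19) = -5180632200/19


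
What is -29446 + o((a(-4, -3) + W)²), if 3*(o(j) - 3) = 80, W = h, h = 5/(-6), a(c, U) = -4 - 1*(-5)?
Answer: -88249/3 ≈ -29416.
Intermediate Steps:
a(c, U) = 1 (a(c, U) = -4 + 5 = 1)
h = -⅚ (h = 5*(-⅙) = -⅚ ≈ -0.83333)
W = -⅚ ≈ -0.83333
o(j) = 89/3 (o(j) = 3 + (⅓)*80 = 3 + 80/3 = 89/3)
-29446 + o((a(-4, -3) + W)²) = -29446 + 89/3 = -88249/3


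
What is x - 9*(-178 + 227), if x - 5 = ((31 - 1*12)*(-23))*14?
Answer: -6554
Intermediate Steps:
x = -6113 (x = 5 + ((31 - 1*12)*(-23))*14 = 5 + ((31 - 12)*(-23))*14 = 5 + (19*(-23))*14 = 5 - 437*14 = 5 - 6118 = -6113)
x - 9*(-178 + 227) = -6113 - 9*(-178 + 227) = -6113 - 9*49 = -6113 - 1*441 = -6113 - 441 = -6554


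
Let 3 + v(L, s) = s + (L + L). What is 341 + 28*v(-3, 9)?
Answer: 341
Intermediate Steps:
v(L, s) = -3 + s + 2*L (v(L, s) = -3 + (s + (L + L)) = -3 + (s + 2*L) = -3 + s + 2*L)
341 + 28*v(-3, 9) = 341 + 28*(-3 + 9 + 2*(-3)) = 341 + 28*(-3 + 9 - 6) = 341 + 28*0 = 341 + 0 = 341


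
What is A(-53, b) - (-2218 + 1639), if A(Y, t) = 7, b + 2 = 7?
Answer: 586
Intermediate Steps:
b = 5 (b = -2 + 7 = 5)
A(-53, b) - (-2218 + 1639) = 7 - (-2218 + 1639) = 7 - 1*(-579) = 7 + 579 = 586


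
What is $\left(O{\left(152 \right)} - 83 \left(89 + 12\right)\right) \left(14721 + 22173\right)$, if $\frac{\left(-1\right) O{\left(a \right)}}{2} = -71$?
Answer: $-304043454$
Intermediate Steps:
$O{\left(a \right)} = 142$ ($O{\left(a \right)} = \left(-2\right) \left(-71\right) = 142$)
$\left(O{\left(152 \right)} - 83 \left(89 + 12\right)\right) \left(14721 + 22173\right) = \left(142 - 83 \left(89 + 12\right)\right) \left(14721 + 22173\right) = \left(142 - 8383\right) 36894 = \left(-8241\right) 36894 = -304043454$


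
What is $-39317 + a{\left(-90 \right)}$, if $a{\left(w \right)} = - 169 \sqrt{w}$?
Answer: $-39317 - 507 i \sqrt{10} \approx -39317.0 - 1603.3 i$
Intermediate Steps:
$-39317 + a{\left(-90 \right)} = -39317 - 169 \sqrt{-90} = -39317 - 169 \cdot 3 i \sqrt{10} = -39317 - 507 i \sqrt{10}$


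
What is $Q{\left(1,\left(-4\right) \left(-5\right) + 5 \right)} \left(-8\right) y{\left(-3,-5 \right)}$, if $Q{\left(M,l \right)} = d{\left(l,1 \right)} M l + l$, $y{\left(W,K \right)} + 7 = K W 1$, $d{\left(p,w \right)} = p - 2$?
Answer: $-38400$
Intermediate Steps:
$d{\left(p,w \right)} = -2 + p$
$y{\left(W,K \right)} = -7 + K W$ ($y{\left(W,K \right)} = -7 + K W 1 = -7 + K W$)
$Q{\left(M,l \right)} = l + M l \left(-2 + l\right)$ ($Q{\left(M,l \right)} = \left(-2 + l\right) M l + l = M \left(-2 + l\right) l + l = M l \left(-2 + l\right) + l = l + M l \left(-2 + l\right)$)
$Q{\left(1,\left(-4\right) \left(-5\right) + 5 \right)} \left(-8\right) y{\left(-3,-5 \right)} = \left(\left(-4\right) \left(-5\right) + 5\right) \left(1 + 1 \left(-2 + \left(\left(-4\right) \left(-5\right) + 5\right)\right)\right) \left(-8\right) \left(-7 - -15\right) = \left(20 + 5\right) \left(1 + 1 \left(-2 + \left(20 + 5\right)\right)\right) \left(-8\right) \left(-7 + 15\right) = 25 \left(1 + 1 \left(-2 + 25\right)\right) \left(-8\right) 8 = 25 \left(1 + 1 \cdot 23\right) \left(-8\right) 8 = 25 \left(1 + 23\right) \left(-8\right) 8 = 25 \cdot 24 \left(-8\right) 8 = 600 \left(-8\right) 8 = \left(-4800\right) 8 = -38400$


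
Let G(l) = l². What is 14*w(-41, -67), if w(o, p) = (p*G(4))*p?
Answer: 1005536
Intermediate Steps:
w(o, p) = 16*p² (w(o, p) = (p*4²)*p = (p*16)*p = (16*p)*p = 16*p²)
14*w(-41, -67) = 14*(16*(-67)²) = 14*(16*4489) = 14*71824 = 1005536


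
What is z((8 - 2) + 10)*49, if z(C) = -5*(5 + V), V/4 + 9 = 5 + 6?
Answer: -3185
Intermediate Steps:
V = 8 (V = -36 + 4*(5 + 6) = -36 + 4*11 = -36 + 44 = 8)
z(C) = -65 (z(C) = -5*(5 + 8) = -5*13 = -65)
z((8 - 2) + 10)*49 = -65*49 = -3185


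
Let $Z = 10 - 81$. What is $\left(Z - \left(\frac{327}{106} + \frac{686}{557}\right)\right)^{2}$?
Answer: $\frac{19774359304569}{3485957764} \approx 5672.6$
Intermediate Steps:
$Z = -71$ ($Z = 10 - 81 = -71$)
$\left(Z - \left(\frac{327}{106} + \frac{686}{557}\right)\right)^{2} = \left(-71 - \left(\frac{327}{106} + \frac{686}{557}\right)\right)^{2} = \left(-71 - \frac{254855}{59042}\right)^{2} = \left(- \frac{4446837}{59042}\right)^{2} = \frac{19774359304569}{3485957764}$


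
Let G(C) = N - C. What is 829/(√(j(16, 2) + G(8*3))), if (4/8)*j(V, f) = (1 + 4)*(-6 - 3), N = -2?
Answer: -829*I*√29/58 ≈ -76.971*I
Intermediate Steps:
j(V, f) = -90 (j(V, f) = 2*((1 + 4)*(-6 - 3)) = 2*(5*(-9)) = 2*(-45) = -90)
G(C) = -2 - C
829/(√(j(16, 2) + G(8*3))) = 829/(√(-90 + (-2 - 8*3))) = 829/(√(-90 + (-2 - 1*24))) = 829/(√(-90 + (-2 - 24))) = 829/(√(-90 - 26)) = 829/(√(-116)) = 829/((2*I*√29)) = 829*(-I*√29/58) = -829*I*√29/58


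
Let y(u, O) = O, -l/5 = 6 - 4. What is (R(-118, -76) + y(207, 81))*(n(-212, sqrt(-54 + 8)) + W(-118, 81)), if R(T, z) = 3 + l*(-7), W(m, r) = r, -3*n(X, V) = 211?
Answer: 4928/3 ≈ 1642.7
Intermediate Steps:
n(X, V) = -211/3 (n(X, V) = -1/3*211 = -211/3)
l = -10 (l = -5*(6 - 4) = -5*2 = -10)
R(T, z) = 73 (R(T, z) = 3 - 10*(-7) = 3 + 70 = 73)
(R(-118, -76) + y(207, 81))*(n(-212, sqrt(-54 + 8)) + W(-118, 81)) = (73 + 81)*(-211/3 + 81) = 154*(32/3) = 4928/3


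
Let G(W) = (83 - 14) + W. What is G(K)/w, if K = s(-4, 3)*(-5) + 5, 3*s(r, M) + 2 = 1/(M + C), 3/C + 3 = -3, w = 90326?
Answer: 115/135489 ≈ 0.00084878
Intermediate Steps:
C = -½ (C = 3/(-3 - 3) = 3/(-6) = 3*(-⅙) = -½ ≈ -0.50000)
s(r, M) = -⅔ + 1/(3*(-½ + M)) (s(r, M) = -⅔ + 1/(3*(M - ½)) = -⅔ + 1/(3*(-½ + M)))
K = 23/3 (K = (4*(1 - 1*3)/(3*(-1 + 2*3)))*(-5) + 5 = (4*(1 - 3)/(3*(-1 + 6)))*(-5) + 5 = ((4/3)*(-2)/5)*(-5) + 5 = ((4/3)*(⅕)*(-2))*(-5) + 5 = -8/15*(-5) + 5 = 8/3 + 5 = 23/3 ≈ 7.6667)
G(W) = 69 + W
G(K)/w = (69 + 23/3)/90326 = (230/3)*(1/90326) = 115/135489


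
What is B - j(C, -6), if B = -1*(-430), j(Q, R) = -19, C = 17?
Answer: 449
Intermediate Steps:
B = 430
B - j(C, -6) = 430 - 1*(-19) = 430 + 19 = 449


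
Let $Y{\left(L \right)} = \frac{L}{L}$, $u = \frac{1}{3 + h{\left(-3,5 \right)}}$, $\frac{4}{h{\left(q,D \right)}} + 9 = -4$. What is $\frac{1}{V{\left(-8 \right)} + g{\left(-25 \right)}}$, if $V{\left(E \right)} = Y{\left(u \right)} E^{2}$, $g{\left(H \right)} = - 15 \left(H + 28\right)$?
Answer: $\frac{1}{19} \approx 0.052632$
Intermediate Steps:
$h{\left(q,D \right)} = - \frac{4}{13}$ ($h{\left(q,D \right)} = \frac{4}{-9 - 4} = \frac{4}{-13} = 4 \left(- \frac{1}{13}\right) = - \frac{4}{13}$)
$g{\left(H \right)} = -420 - 15 H$ ($g{\left(H \right)} = - 15 \left(28 + H\right) = -420 - 15 H$)
$u = \frac{13}{35}$ ($u = \frac{1}{3 - \frac{4}{13}} = \frac{1}{\frac{35}{13}} = \frac{13}{35} \approx 0.37143$)
$Y{\left(L \right)} = 1$
$V{\left(E \right)} = E^{2}$ ($V{\left(E \right)} = 1 E^{2} = E^{2}$)
$\frac{1}{V{\left(-8 \right)} + g{\left(-25 \right)}} = \frac{1}{\left(-8\right)^{2} - 45} = \frac{1}{64 + \left(-420 + 375\right)} = \frac{1}{64 - 45} = \frac{1}{19}$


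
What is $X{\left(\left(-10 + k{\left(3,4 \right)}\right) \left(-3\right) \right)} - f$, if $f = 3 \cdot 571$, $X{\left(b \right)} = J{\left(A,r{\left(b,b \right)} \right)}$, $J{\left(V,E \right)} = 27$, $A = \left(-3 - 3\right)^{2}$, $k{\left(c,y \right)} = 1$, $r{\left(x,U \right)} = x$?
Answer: $-1686$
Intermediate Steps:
$A = 36$ ($A = \left(-6\right)^{2} = 36$)
$X{\left(b \right)} = 27$
$f = 1713$
$X{\left(\left(-10 + k{\left(3,4 \right)}\right) \left(-3\right) \right)} - f = 27 - 1713 = -1686$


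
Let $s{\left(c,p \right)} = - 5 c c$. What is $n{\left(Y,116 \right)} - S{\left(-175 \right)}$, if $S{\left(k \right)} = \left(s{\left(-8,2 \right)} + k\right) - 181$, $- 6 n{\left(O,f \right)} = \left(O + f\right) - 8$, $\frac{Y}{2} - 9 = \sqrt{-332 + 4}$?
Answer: $655 - \frac{2 i \sqrt{82}}{3} \approx 655.0 - 6.0369 i$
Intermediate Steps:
$Y = 18 + 4 i \sqrt{82}$ ($Y = 18 + 2 \sqrt{-332 + 4} = 18 + 2 \sqrt{-328} = 18 + 2 \cdot 2 i \sqrt{82} = 18 + 4 i \sqrt{82} \approx 18.0 + 36.222 i$)
$s{\left(c,p \right)} = - 5 c^{2}$
$n{\left(O,f \right)} = \frac{4}{3} - \frac{O}{6} - \frac{f}{6}$ ($n{\left(O,f \right)} = - \frac{\left(O + f\right) - 8}{6} = - \frac{-8 + O + f}{6} = \frac{4}{3} - \frac{O}{6} - \frac{f}{6}$)
$S{\left(k \right)} = -501 + k$ ($S{\left(k \right)} = \left(- 5 \left(-8\right)^{2} + k\right) - 181 = \left(\left(-5\right) 64 + k\right) - 181 = \left(-320 + k\right) - 181 = -501 + k$)
$n{\left(Y,116 \right)} - S{\left(-175 \right)} = \left(\frac{4}{3} - \frac{18 + 4 i \sqrt{82}}{6} - \frac{58}{3}\right) - \left(-501 - 175\right) = \left(\frac{4}{3} - \left(3 + \frac{2 i \sqrt{82}}{3}\right) - \frac{58}{3}\right) - -676 = \left(-21 - \frac{2 i \sqrt{82}}{3}\right) + 676 = 655 - \frac{2 i \sqrt{82}}{3}$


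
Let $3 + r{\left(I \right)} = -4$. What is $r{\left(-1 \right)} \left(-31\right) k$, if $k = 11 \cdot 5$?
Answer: $11935$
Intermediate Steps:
$k = 55$
$r{\left(I \right)} = -7$ ($r{\left(I \right)} = -3 - 4 = -7$)
$r{\left(-1 \right)} \left(-31\right) k = \left(-7\right) \left(-31\right) 55 = 217 \cdot 55 = 11935$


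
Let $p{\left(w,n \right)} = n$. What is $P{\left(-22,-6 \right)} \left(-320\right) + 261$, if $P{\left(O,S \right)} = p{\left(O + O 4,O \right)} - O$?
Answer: $261$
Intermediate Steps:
$P{\left(O,S \right)} = 0$ ($P{\left(O,S \right)} = O - O = 0$)
$P{\left(-22,-6 \right)} \left(-320\right) + 261 = 0 \left(-320\right) + 261 = 0 + 261 = 261$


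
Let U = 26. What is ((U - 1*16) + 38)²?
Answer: 2304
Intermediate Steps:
((U - 1*16) + 38)² = ((26 - 1*16) + 38)² = ((26 - 16) + 38)² = (10 + 38)² = 48² = 2304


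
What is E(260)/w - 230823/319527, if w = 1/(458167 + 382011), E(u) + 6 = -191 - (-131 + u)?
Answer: -9724201713731/35503 ≈ -2.7390e+8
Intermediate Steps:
E(u) = -66 - u (E(u) = -6 + (-191 - (-131 + u)) = -6 + (-191 + (131 - u)) = -6 + (-60 - u) = -66 - u)
w = 1/840178 ≈ 1.1902e-6
E(260)/w - 230823/319527 = (-66 - 1*260)/(1/840178) - 230823/319527 = (-66 - 260)*840178 - 230823*1/319527 = -326*840178 - 25647/35503 = -273898028 - 25647/35503 = -9724201713731/35503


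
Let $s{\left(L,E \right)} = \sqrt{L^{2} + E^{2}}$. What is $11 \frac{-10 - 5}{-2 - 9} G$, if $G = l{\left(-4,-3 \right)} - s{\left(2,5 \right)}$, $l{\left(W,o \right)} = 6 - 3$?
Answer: $45 - 15 \sqrt{29} \approx -35.777$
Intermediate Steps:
$l{\left(W,o \right)} = 3$ ($l{\left(W,o \right)} = 6 - 3 = 3$)
$s{\left(L,E \right)} = \sqrt{E^{2} + L^{2}}$
$G = 3 - \sqrt{29}$ ($G = 3 - \sqrt{5^{2} + 2^{2}} = 3 - \sqrt{25 + 4} = 3 - \sqrt{29} \approx -2.3852$)
$11 \frac{-10 - 5}{-2 - 9} G = 11 \frac{-10 - 5}{-2 - 9} \left(3 - \sqrt{29}\right) = 11 \left(- \frac{15}{-11}\right) \left(3 - \sqrt{29}\right) = 11 \left(\left(-15\right) \left(- \frac{1}{11}\right)\right) \left(3 - \sqrt{29}\right) = 11 \cdot \frac{15}{11} \left(3 - \sqrt{29}\right) = 15 \left(3 - \sqrt{29}\right) = 45 - 15 \sqrt{29}$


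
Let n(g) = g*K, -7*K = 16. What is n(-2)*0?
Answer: 0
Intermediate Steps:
K = -16/7 (K = -⅐*16 = -16/7 ≈ -2.2857)
n(g) = -16*g/7 (n(g) = g*(-16/7) = -16*g/7)
n(-2)*0 = -16/7*(-2)*0 = (32/7)*0 = 0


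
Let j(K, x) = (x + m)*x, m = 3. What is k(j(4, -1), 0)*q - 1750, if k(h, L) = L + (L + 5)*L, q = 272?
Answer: -1750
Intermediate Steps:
j(K, x) = x*(3 + x) (j(K, x) = (x + 3)*x = (3 + x)*x = x*(3 + x))
k(h, L) = L + L*(5 + L) (k(h, L) = L + (5 + L)*L = L + L*(5 + L))
k(j(4, -1), 0)*q - 1750 = (0*(6 + 0))*272 - 1750 = (0*6)*272 - 1750 = 0*272 - 1750 = 0 - 1750 = -1750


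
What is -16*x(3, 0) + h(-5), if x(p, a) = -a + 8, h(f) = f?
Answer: -133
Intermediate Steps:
x(p, a) = 8 - a
-16*x(3, 0) + h(-5) = -16*(8 - 1*0) - 5 = -16*(8 + 0) - 5 = -16*8 - 5 = -128 - 5 = -133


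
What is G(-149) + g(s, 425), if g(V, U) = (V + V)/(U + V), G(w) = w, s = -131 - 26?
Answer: -20123/134 ≈ -150.17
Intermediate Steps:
s = -157
g(V, U) = 2*V/(U + V) (g(V, U) = (2*V)/(U + V) = 2*V/(U + V))
G(-149) + g(s, 425) = -149 + 2*(-157)/(425 - 157) = -149 + 2*(-157)/268 = -149 + 2*(-157)*(1/268) = -149 - 157/134 = -20123/134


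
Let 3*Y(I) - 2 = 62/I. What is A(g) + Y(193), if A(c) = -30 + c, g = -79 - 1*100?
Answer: -120563/579 ≈ -208.23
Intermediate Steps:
g = -179 (g = -79 - 100 = -179)
Y(I) = ⅔ + 62/(3*I) (Y(I) = ⅔ + (62/I)/3 = ⅔ + 62/(3*I))
A(g) + Y(193) = (-30 - 179) + (⅔)*(31 + 193)/193 = -209 + (⅔)*(1/193)*224 = -209 + 448/579 = -120563/579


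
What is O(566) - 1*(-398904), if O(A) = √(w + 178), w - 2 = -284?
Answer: 398904 + 2*I*√26 ≈ 3.989e+5 + 10.198*I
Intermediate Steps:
w = -282 (w = 2 - 284 = -282)
O(A) = 2*I*√26 (O(A) = √(-282 + 178) = √(-104) = 2*I*√26)
O(566) - 1*(-398904) = 2*I*√26 - 1*(-398904) = 2*I*√26 + 398904 = 398904 + 2*I*√26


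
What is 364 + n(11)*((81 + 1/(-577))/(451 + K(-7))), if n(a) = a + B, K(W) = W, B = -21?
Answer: 23196268/64047 ≈ 362.18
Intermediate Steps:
n(a) = -21 + a (n(a) = a - 21 = -21 + a)
364 + n(11)*((81 + 1/(-577))/(451 + K(-7))) = 364 + (-21 + 11)*((81 + 1/(-577))/(451 - 7)) = 364 - 10*(81 - 1/577)/444 = 364 - 467360/(577*444) = 364 - 10*11684/64047 = 364 - 116840/64047 = 23196268/64047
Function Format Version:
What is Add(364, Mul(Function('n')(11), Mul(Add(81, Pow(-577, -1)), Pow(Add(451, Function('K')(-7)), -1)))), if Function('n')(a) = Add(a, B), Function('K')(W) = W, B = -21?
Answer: Rational(23196268, 64047) ≈ 362.18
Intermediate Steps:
Function('n')(a) = Add(-21, a) (Function('n')(a) = Add(a, -21) = Add(-21, a))
Add(364, Mul(Function('n')(11), Mul(Add(81, Pow(-577, -1)), Pow(Add(451, Function('K')(-7)), -1)))) = Add(364, Mul(Add(-21, 11), Mul(Add(81, Pow(-577, -1)), Pow(Add(451, -7), -1)))) = Add(364, Mul(-10, Mul(Add(81, Rational(-1, 577)), Pow(444, -1)))) = Add(364, Mul(-10, Mul(Rational(46736, 577), Rational(1, 444)))) = Add(364, Mul(-10, Rational(11684, 64047))) = Add(364, Rational(-116840, 64047)) = Rational(23196268, 64047)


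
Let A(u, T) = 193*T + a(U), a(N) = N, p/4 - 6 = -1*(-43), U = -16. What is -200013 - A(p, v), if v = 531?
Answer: -302480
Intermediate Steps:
p = 196 (p = 24 + 4*(-1*(-43)) = 24 + 4*43 = 24 + 172 = 196)
A(u, T) = -16 + 193*T (A(u, T) = 193*T - 16 = -16 + 193*T)
-200013 - A(p, v) = -200013 - (-16 + 193*531) = -200013 - (-16 + 102483) = -200013 - 1*102467 = -200013 - 102467 = -302480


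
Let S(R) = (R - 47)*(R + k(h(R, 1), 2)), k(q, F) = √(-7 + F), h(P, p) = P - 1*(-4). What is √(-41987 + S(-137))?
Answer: √(-16779 - 184*I*√5) ≈ 1.588 - 129.54*I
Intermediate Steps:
h(P, p) = 4 + P (h(P, p) = P + 4 = 4 + P)
S(R) = (-47 + R)*(R + I*√5) (S(R) = (R - 47)*(R + √(-7 + 2)) = (-47 + R)*(R + √(-5)) = (-47 + R)*(R + I*√5))
√(-41987 + S(-137)) = √(-41987 + ((-137)² - 47*(-137) - 47*I*√5 + I*(-137)*√5)) = √(-41987 + (18769 + 6439 - 47*I*√5 - 137*I*√5)) = √(-41987 + (25208 - 184*I*√5)) = √(-16779 - 184*I*√5)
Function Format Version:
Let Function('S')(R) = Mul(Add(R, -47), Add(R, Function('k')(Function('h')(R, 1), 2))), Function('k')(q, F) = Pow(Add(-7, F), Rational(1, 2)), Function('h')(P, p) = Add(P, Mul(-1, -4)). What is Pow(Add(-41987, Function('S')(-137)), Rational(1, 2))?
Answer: Pow(Add(-16779, Mul(-184, I, Pow(5, Rational(1, 2)))), Rational(1, 2)) ≈ Add(1.588, Mul(-129.54, I))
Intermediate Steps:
Function('h')(P, p) = Add(4, P) (Function('h')(P, p) = Add(P, 4) = Add(4, P))
Function('S')(R) = Mul(Add(-47, R), Add(R, Mul(I, Pow(5, Rational(1, 2))))) (Function('S')(R) = Mul(Add(R, -47), Add(R, Pow(Add(-7, 2), Rational(1, 2)))) = Mul(Add(-47, R), Add(R, Pow(-5, Rational(1, 2)))) = Mul(Add(-47, R), Add(R, Mul(I, Pow(5, Rational(1, 2))))))
Pow(Add(-41987, Function('S')(-137)), Rational(1, 2)) = Pow(Add(-41987, Add(Pow(-137, 2), Mul(-47, -137), Mul(-47, I, Pow(5, Rational(1, 2))), Mul(I, -137, Pow(5, Rational(1, 2))))), Rational(1, 2)) = Pow(Add(-41987, Add(18769, 6439, Mul(-47, I, Pow(5, Rational(1, 2))), Mul(-137, I, Pow(5, Rational(1, 2))))), Rational(1, 2)) = Pow(Add(-41987, Add(25208, Mul(-184, I, Pow(5, Rational(1, 2))))), Rational(1, 2)) = Pow(Add(-16779, Mul(-184, I, Pow(5, Rational(1, 2)))), Rational(1, 2))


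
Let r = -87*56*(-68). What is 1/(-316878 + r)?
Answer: 1/14418 ≈ 6.9358e-5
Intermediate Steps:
r = 331296 (r = -4872*(-68) = 331296)
1/(-316878 + r) = 1/(-316878 + 331296) = 1/14418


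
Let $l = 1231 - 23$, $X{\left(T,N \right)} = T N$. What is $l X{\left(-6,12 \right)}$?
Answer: $-86976$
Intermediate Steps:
$X{\left(T,N \right)} = N T$
$l = 1208$
$l X{\left(-6,12 \right)} = 1208 \cdot 12 \left(-6\right) = 1208 \left(-72\right) = -86976$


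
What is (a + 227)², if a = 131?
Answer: 128164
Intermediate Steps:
(a + 227)² = (131 + 227)² = 358² = 128164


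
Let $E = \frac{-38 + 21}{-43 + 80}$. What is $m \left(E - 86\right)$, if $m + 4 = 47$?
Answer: $- \frac{137557}{37} \approx -3717.8$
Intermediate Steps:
$m = 43$ ($m = -4 + 47 = 43$)
$E = - \frac{17}{37} \approx -0.45946$
$m \left(E - 86\right) = 43 \left(- \frac{17}{37} - 86\right) = 43 \left(- \frac{3199}{37}\right) = - \frac{137557}{37}$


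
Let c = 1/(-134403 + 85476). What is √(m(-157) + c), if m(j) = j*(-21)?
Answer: √7892527782786/48927 ≈ 57.419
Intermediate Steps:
c = -1/48927 (c = 1/(-48927) = -1/48927 ≈ -2.0439e-5)
m(j) = -21*j
√(m(-157) + c) = √(-21*(-157) - 1/48927) = √(3297 - 1/48927) = √(161312318/48927) = √7892527782786/48927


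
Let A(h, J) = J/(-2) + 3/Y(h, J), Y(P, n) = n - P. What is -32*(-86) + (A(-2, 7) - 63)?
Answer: 16115/6 ≈ 2685.8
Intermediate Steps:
A(h, J) = 3/(J - h) - J/2 (A(h, J) = J/(-2) + 3/(J - h) = J*(-½) + 3/(J - h) = -J/2 + 3/(J - h) = 3/(J - h) - J/2)
-32*(-86) + (A(-2, 7) - 63) = -32*(-86) + ((3 - ½*7*(7 - 1*(-2)))/(7 - 1*(-2)) - 63) = 2752 + ((3 - ½*7*(7 + 2))/(7 + 2) - 63) = 2752 + ((3 - ½*7*9)/9 - 63) = 2752 + ((3 - 63/2)/9 - 63) = 2752 + ((⅑)*(-57/2) - 63) = 2752 + (-19/6 - 63) = 2752 - 397/6 = 16115/6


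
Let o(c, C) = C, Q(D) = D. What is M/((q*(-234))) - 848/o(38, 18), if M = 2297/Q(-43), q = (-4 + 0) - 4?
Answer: -421617/8944 ≈ -47.140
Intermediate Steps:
q = -8 (q = -4 - 4 = -8)
M = -2297/43 (M = 2297/(-43) = 2297*(-1/43) = -2297/43 ≈ -53.419)
M/((q*(-234))) - 848/o(38, 18) = -2297/(43*((-8*(-234)))) - 848/18 = -2297/43/1872 - 848*1/18 = -2297/43*1/1872 - 424/9 = -2297/80496 - 424/9 = -421617/8944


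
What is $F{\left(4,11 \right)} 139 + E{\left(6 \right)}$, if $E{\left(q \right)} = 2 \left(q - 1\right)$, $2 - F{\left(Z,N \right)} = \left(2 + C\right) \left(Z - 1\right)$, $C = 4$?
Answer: $-2214$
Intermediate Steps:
$F{\left(Z,N \right)} = 8 - 6 Z$ ($F{\left(Z,N \right)} = 2 - \left(2 + 4\right) \left(Z - 1\right) = 2 - 6 \left(-1 + Z\right) = 2 - \left(-6 + 6 Z\right) = 8 - 6 Z$)
$E{\left(q \right)} = -2 + 2 q$ ($E{\left(q \right)} = 2 \left(-1 + q\right) = -2 + 2 q$)
$F{\left(4,11 \right)} 139 + E{\left(6 \right)} = \left(8 - 24\right) 139 + \left(-2 + 2 \cdot 6\right) = \left(8 - 24\right) 139 + \left(-2 + 12\right) = \left(-16\right) 139 + 10 = -2224 + 10 = -2214$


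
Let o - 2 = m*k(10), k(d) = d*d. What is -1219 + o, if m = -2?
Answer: -1417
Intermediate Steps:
k(d) = d²
o = -198 (o = 2 - 2*10² = 2 - 2*100 = 2 - 200 = -198)
-1219 + o = -1219 - 198 = -1417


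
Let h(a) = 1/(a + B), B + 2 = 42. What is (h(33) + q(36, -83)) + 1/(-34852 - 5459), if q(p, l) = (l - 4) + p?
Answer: -150037615/2942703 ≈ -50.986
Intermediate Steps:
B = 40 (B = -2 + 42 = 40)
q(p, l) = -4 + l + p (q(p, l) = (-4 + l) + p = -4 + l + p)
h(a) = 1/(40 + a) (h(a) = 1/(a + 40) = 1/(40 + a))
(h(33) + q(36, -83)) + 1/(-34852 - 5459) = (1/(40 + 33) + (-4 - 83 + 36)) + 1/(-34852 - 5459) = (1/73 - 51) + 1/(-40311) = (1/73 - 51) - 1/40311 = -3722/73 - 1/40311 = -150037615/2942703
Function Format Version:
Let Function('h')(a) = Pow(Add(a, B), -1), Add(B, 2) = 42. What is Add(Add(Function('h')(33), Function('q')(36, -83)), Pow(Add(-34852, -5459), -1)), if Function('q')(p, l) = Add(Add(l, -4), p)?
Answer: Rational(-150037615, 2942703) ≈ -50.986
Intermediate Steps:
B = 40 (B = Add(-2, 42) = 40)
Function('q')(p, l) = Add(-4, l, p) (Function('q')(p, l) = Add(Add(-4, l), p) = Add(-4, l, p))
Function('h')(a) = Pow(Add(40, a), -1) (Function('h')(a) = Pow(Add(a, 40), -1) = Pow(Add(40, a), -1))
Add(Add(Function('h')(33), Function('q')(36, -83)), Pow(Add(-34852, -5459), -1)) = Add(Add(Pow(Add(40, 33), -1), Add(-4, -83, 36)), Pow(Add(-34852, -5459), -1)) = Add(Add(Pow(73, -1), -51), Pow(-40311, -1)) = Add(Add(Rational(1, 73), -51), Rational(-1, 40311)) = Add(Rational(-3722, 73), Rational(-1, 40311)) = Rational(-150037615, 2942703)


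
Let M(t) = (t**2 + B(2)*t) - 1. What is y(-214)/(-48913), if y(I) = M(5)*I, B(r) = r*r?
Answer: 9416/48913 ≈ 0.19251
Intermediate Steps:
B(r) = r**2
M(t) = -1 + t**2 + 4*t (M(t) = (t**2 + 2**2*t) - 1 = (t**2 + 4*t) - 1 = -1 + t**2 + 4*t)
y(I) = 44*I (y(I) = (-1 + 5**2 + 4*5)*I = (-1 + 25 + 20)*I = 44*I)
y(-214)/(-48913) = (44*(-214))/(-48913) = -9416*(-1/48913) = 9416/48913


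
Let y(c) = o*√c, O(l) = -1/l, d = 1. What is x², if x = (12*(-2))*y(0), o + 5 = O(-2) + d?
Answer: 0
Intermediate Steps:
o = -7/2 (o = -5 + (-1/(-2) + 1) = -5 + (-1*(-½) + 1) = -5 + (½ + 1) = -5 + 3/2 = -7/2 ≈ -3.5000)
y(c) = -7*√c/2
x = 0 (x = (12*(-2))*(-7*√0/2) = -(-84)*0 = -24*0 = 0)
x² = 0² = 0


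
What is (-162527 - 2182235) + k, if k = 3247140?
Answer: 902378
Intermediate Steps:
(-162527 - 2182235) + k = (-162527 - 2182235) + 3247140 = -2344762 + 3247140 = 902378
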